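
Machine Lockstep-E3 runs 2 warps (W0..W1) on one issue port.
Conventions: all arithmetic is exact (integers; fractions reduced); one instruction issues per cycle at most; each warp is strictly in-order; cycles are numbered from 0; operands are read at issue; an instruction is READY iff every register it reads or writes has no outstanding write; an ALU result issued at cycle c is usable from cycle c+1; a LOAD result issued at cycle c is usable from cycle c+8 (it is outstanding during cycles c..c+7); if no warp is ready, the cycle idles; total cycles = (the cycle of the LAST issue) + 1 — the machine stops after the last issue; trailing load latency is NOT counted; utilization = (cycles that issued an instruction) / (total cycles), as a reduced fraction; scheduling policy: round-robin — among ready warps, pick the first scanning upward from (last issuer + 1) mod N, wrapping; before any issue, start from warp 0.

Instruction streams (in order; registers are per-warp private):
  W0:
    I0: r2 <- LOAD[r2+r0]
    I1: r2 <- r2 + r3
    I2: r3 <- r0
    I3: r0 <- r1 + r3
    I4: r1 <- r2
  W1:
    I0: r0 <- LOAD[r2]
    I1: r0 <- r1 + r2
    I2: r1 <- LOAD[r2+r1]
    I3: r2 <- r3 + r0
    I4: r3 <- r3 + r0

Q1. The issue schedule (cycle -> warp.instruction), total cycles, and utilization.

cycle 0: W0.I0
cycle 1: W1.I0
cycle 2: idle
cycle 3: idle
cycle 4: idle
cycle 5: idle
cycle 6: idle
cycle 7: idle
cycle 8: W0.I1
cycle 9: W1.I1
cycle 10: W0.I2
cycle 11: W1.I2
cycle 12: W0.I3
cycle 13: W1.I3
cycle 14: W0.I4
cycle 15: W1.I4

Answer: 16 cycles, utilization 5/8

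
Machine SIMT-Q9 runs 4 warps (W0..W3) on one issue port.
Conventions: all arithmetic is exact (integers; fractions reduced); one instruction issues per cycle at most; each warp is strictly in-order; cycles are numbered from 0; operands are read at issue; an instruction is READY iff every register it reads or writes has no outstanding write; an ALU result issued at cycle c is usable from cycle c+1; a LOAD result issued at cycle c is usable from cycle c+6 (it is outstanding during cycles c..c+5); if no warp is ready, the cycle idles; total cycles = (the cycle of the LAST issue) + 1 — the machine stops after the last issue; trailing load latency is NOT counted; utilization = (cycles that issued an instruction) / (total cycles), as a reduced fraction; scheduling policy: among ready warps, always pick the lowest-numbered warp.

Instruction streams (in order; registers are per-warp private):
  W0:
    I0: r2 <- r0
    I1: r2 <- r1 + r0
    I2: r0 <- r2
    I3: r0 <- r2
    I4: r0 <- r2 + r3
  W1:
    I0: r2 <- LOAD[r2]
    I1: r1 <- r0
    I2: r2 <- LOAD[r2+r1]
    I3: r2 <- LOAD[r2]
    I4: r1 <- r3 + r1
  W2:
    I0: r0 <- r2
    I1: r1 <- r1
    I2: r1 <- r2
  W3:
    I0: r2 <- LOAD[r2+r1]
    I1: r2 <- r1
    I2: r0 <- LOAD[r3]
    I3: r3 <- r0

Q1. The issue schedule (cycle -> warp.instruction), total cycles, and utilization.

cycle 0: W0.I0
cycle 1: W0.I1
cycle 2: W0.I2
cycle 3: W0.I3
cycle 4: W0.I4
cycle 5: W1.I0
cycle 6: W1.I1
cycle 7: W2.I0
cycle 8: W2.I1
cycle 9: W2.I2
cycle 10: W3.I0
cycle 11: W1.I2
cycle 12: idle
cycle 13: idle
cycle 14: idle
cycle 15: idle
cycle 16: W3.I1
cycle 17: W1.I3
cycle 18: W1.I4
cycle 19: W3.I2
cycle 20: idle
cycle 21: idle
cycle 22: idle
cycle 23: idle
cycle 24: idle
cycle 25: W3.I3

Answer: 26 cycles, utilization 17/26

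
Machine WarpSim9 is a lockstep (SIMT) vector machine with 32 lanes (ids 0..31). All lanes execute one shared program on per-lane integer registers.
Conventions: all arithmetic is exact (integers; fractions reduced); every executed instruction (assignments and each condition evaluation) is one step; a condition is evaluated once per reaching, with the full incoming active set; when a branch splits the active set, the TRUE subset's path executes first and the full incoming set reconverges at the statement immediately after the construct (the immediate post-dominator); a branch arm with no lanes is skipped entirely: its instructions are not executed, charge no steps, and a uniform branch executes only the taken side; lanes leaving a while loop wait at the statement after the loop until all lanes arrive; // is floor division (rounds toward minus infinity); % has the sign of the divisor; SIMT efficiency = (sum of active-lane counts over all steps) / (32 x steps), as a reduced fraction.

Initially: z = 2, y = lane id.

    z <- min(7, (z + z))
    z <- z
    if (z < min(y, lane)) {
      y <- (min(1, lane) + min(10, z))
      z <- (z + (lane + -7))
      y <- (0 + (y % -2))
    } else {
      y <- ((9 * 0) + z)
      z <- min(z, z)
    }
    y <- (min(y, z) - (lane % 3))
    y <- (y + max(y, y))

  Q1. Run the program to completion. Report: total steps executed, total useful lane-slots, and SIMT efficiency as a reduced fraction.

Answer: 10 steps, 251 useful, 251/320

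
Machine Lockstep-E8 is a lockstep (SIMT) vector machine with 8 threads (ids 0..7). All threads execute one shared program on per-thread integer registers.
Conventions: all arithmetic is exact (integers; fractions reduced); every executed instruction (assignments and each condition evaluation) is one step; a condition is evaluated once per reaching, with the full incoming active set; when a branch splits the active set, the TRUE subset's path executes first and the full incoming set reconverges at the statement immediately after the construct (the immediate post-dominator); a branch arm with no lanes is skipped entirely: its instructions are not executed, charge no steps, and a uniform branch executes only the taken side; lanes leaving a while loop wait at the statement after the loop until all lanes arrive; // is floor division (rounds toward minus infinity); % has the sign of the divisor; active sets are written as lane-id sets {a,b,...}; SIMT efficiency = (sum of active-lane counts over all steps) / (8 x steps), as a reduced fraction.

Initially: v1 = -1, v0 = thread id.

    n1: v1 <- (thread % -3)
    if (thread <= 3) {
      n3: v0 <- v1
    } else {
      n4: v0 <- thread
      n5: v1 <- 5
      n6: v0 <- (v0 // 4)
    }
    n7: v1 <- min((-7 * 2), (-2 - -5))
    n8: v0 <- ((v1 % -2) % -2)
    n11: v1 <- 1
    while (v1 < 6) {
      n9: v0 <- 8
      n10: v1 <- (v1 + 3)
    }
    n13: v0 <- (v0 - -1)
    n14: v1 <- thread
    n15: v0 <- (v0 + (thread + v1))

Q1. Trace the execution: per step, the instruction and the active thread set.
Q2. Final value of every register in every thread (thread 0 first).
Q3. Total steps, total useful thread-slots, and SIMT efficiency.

step 0: v1 <- (thread % -3)          {0,1,2,3,4,5,6,7}
step 1: eval (thread <= 3)           {0,1,2,3,4,5,6,7}
step 2: v0 <- v1                     {0,1,2,3}
step 3: v0 <- thread                 {4,5,6,7}
step 4: v1 <- 5                      {4,5,6,7}
step 5: v0 <- (v0 // 4)              {4,5,6,7}
step 6: v1 <- min((-7 * 2), (-2 - -5)) {0,1,2,3,4,5,6,7}
step 7: v0 <- ((v1 % -2) % -2)       {0,1,2,3,4,5,6,7}
step 8: v1 <- 1                      {0,1,2,3,4,5,6,7}
step 9: eval (v1 < 6)                {0,1,2,3,4,5,6,7}
step 10: v0 <- 8                      {0,1,2,3,4,5,6,7}
step 11: v1 <- (v1 + 3)               {0,1,2,3,4,5,6,7}
step 12: eval (v1 < 6)                {0,1,2,3,4,5,6,7}
step 13: v0 <- 8                      {0,1,2,3,4,5,6,7}
step 14: v1 <- (v1 + 3)               {0,1,2,3,4,5,6,7}
step 15: eval (v1 < 6)                {0,1,2,3,4,5,6,7}
step 16: v0 <- (v0 - -1)              {0,1,2,3,4,5,6,7}
step 17: v1 <- thread                 {0,1,2,3,4,5,6,7}
step 18: v0 <- (v0 + (thread + v1))   {0,1,2,3,4,5,6,7}

Answer: 19 steps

v1: 0,1,2,3,4,5,6,7
v0: 9,11,13,15,17,19,21,23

steps = 19; useful = 136; efficiency = 136/152 = 17/19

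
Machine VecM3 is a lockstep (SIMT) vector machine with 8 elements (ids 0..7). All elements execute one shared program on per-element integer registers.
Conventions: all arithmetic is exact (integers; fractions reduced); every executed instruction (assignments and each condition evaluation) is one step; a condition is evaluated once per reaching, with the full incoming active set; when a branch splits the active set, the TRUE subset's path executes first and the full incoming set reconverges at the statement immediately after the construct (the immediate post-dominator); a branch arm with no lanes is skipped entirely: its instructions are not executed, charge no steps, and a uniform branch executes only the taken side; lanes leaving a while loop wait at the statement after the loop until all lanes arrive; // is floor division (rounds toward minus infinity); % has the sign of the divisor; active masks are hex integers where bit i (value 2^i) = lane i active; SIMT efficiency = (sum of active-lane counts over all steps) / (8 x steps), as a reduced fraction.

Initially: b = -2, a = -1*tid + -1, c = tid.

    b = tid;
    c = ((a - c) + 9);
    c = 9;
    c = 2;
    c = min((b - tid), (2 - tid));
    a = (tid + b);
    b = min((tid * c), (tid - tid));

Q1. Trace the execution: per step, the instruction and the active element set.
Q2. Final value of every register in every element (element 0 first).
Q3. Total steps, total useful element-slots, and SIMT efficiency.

step 0: b <- tid                     0xff
step 1: c <- ((a - c) + 9)           0xff
step 2: c <- 9                       0xff
step 3: c <- 2                       0xff
step 4: c <- min((b - tid), (2 - tid)) 0xff
step 5: a <- (tid + b)               0xff
step 6: b <- min((tid * c), (tid - tid)) 0xff

Answer: 7 steps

b: 0,0,0,-3,-8,-15,-24,-35
a: 0,2,4,6,8,10,12,14
c: 0,0,0,-1,-2,-3,-4,-5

steps = 7; useful = 56; efficiency = 56/56 = 1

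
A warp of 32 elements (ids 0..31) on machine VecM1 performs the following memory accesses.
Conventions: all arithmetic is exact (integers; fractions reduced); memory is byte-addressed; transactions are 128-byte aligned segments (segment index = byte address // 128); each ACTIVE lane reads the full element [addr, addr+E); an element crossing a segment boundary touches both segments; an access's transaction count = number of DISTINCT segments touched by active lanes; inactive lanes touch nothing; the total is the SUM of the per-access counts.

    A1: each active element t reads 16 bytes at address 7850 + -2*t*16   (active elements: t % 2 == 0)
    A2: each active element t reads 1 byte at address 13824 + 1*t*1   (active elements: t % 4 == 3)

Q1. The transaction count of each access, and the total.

A1: 9 transactions
A2: 1 transaction

Answer: 9,1; total 10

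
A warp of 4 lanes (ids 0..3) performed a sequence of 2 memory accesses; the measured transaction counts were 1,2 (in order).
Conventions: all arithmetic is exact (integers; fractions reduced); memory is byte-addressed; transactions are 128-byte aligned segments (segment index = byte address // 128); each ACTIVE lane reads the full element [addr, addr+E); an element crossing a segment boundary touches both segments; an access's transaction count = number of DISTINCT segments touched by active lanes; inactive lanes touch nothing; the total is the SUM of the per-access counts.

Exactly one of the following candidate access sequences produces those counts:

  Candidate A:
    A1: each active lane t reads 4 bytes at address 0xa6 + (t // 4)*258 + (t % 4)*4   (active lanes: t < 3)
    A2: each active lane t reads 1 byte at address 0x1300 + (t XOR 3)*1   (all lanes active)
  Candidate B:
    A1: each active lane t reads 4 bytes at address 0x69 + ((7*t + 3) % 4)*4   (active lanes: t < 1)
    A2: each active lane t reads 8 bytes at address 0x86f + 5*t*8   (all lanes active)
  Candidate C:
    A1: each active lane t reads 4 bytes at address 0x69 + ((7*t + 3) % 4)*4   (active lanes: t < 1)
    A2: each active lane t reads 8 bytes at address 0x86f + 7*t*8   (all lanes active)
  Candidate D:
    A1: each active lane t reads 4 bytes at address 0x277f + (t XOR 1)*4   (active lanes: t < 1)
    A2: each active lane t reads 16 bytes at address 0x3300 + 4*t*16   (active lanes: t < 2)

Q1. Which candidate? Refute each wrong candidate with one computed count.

A: A2 gives 1 transaction, not 2
C: A2 gives 3 transactions, not 2
D: A2 gives 1 transaction, not 2
B: all counts match (1,2)

Answer: B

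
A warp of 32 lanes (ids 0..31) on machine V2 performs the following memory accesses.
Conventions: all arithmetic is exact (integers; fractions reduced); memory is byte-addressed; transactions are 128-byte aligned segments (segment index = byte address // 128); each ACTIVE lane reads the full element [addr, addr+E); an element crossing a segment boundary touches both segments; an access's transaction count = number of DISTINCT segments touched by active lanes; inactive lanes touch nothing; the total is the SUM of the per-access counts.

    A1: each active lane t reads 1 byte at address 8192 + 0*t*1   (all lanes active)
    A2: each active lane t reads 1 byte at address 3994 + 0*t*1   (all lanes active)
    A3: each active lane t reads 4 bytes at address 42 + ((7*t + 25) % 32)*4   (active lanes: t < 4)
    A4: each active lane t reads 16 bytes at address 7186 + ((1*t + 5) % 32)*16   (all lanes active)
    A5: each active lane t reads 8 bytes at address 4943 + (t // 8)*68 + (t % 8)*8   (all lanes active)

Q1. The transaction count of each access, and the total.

A1: 1 transaction
A2: 1 transaction
A3: 2 transactions
A4: 5 transactions
A5: 3 transactions

Answer: 1,1,2,5,3; total 12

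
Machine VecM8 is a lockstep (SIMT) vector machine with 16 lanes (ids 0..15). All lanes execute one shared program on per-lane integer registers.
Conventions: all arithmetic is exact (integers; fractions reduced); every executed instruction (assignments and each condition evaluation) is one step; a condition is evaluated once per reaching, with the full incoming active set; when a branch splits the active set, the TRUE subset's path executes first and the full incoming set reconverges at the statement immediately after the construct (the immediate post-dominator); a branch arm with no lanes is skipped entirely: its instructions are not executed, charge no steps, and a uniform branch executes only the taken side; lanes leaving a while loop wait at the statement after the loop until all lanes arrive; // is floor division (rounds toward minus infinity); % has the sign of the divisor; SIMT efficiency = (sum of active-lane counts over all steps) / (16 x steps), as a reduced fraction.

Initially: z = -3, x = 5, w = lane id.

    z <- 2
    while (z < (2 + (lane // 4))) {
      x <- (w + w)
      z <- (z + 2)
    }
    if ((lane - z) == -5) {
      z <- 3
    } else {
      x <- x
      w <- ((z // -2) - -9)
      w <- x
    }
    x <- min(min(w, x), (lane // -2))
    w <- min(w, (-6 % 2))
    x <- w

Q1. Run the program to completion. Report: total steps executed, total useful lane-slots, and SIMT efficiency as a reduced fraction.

Answer: 15 steps, 192 useful, 4/5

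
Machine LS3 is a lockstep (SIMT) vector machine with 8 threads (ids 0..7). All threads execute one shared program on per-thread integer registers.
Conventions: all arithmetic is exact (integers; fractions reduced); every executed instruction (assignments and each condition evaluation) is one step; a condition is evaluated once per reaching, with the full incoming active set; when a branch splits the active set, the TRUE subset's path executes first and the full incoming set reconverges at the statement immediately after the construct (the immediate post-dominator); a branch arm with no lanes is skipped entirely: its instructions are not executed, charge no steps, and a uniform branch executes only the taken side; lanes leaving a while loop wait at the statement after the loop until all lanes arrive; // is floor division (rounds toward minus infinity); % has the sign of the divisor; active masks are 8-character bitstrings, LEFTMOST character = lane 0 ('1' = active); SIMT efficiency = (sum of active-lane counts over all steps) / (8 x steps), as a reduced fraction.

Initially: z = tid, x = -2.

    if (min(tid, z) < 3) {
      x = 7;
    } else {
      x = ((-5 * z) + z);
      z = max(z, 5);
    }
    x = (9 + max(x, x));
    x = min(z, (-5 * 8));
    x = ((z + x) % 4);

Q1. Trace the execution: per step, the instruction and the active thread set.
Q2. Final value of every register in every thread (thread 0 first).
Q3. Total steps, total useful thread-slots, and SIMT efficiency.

step 0: eval (min(tid, z) < 3)       11111111
step 1: x <- 7                       11100000
step 2: x <- ((-5 * z) + z)          00011111
step 3: z <- max(z, 5)               00011111
step 4: x <- (9 + max(x, x))         11111111
step 5: x <- min(z, (-5 * 8))        11111111
step 6: x <- ((z + x) % 4)           11111111

Answer: 7 steps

z: 0,1,2,5,5,5,6,7
x: 0,1,2,1,1,1,2,3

steps = 7; useful = 45; efficiency = 45/56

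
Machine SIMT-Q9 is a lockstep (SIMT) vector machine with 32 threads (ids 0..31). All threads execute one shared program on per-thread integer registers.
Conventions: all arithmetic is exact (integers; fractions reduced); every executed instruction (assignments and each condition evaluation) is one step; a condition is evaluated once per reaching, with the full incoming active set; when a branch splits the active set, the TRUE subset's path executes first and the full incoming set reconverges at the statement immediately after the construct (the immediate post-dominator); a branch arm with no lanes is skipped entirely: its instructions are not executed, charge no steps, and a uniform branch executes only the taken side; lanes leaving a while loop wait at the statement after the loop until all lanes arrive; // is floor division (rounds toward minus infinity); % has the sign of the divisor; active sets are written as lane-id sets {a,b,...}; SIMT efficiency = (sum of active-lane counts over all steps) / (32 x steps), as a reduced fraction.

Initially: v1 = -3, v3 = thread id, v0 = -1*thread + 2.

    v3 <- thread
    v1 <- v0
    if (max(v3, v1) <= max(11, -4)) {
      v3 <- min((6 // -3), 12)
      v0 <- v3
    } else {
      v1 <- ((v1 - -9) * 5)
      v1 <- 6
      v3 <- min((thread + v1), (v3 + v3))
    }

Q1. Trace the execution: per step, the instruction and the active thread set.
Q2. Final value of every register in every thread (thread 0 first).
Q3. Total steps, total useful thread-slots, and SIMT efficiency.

step 0: v3 <- thread                 {0,1,2,3,4,5,6,7,8,9,10,11,12,13,14,15,16,17,18,19,20,21,22,23,24,25,26,27,28,29,30,31}
step 1: v1 <- v0                     {0,1,2,3,4,5,6,7,8,9,10,11,12,13,14,15,16,17,18,19,20,21,22,23,24,25,26,27,28,29,30,31}
step 2: eval (max(v3, v1) <= max(11, -4)) {0,1,2,3,4,5,6,7,8,9,10,11,12,13,14,15,16,17,18,19,20,21,22,23,24,25,26,27,28,29,30,31}
step 3: v3 <- min((6 // -3), 12)     {0,1,2,3,4,5,6,7,8,9,10,11}
step 4: v0 <- v3                     {0,1,2,3,4,5,6,7,8,9,10,11}
step 5: v1 <- ((v1 - -9) * 5)        {12,13,14,15,16,17,18,19,20,21,22,23,24,25,26,27,28,29,30,31}
step 6: v1 <- 6                      {12,13,14,15,16,17,18,19,20,21,22,23,24,25,26,27,28,29,30,31}
step 7: v3 <- min((thread + v1), (v3 + v3)) {12,13,14,15,16,17,18,19,20,21,22,23,24,25,26,27,28,29,30,31}

Answer: 8 steps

v1: 2,1,0,-1,-2,-3,-4,-5,-6,-7,-8,-9,6,6,6,6,6,6,6,6,6,6,6,6,6,6,6,6,6,6,6,6
v3: -2,-2,-2,-2,-2,-2,-2,-2,-2,-2,-2,-2,18,19,20,21,22,23,24,25,26,27,28,29,30,31,32,33,34,35,36,37
v0: -2,-2,-2,-2,-2,-2,-2,-2,-2,-2,-2,-2,-10,-11,-12,-13,-14,-15,-16,-17,-18,-19,-20,-21,-22,-23,-24,-25,-26,-27,-28,-29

steps = 8; useful = 180; efficiency = 180/256 = 45/64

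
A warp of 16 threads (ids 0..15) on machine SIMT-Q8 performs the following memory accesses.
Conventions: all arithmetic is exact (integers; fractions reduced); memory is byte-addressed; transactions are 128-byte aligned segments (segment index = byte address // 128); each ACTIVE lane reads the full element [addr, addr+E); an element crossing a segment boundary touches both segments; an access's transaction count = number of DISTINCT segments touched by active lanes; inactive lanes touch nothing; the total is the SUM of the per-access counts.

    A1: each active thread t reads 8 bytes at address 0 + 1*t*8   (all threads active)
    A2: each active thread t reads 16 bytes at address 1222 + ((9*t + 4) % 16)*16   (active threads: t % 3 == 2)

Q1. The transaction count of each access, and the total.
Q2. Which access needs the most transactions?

A1: 1 transaction
A2: 3 transactions

Answer: 1,3; total 4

Answer: A2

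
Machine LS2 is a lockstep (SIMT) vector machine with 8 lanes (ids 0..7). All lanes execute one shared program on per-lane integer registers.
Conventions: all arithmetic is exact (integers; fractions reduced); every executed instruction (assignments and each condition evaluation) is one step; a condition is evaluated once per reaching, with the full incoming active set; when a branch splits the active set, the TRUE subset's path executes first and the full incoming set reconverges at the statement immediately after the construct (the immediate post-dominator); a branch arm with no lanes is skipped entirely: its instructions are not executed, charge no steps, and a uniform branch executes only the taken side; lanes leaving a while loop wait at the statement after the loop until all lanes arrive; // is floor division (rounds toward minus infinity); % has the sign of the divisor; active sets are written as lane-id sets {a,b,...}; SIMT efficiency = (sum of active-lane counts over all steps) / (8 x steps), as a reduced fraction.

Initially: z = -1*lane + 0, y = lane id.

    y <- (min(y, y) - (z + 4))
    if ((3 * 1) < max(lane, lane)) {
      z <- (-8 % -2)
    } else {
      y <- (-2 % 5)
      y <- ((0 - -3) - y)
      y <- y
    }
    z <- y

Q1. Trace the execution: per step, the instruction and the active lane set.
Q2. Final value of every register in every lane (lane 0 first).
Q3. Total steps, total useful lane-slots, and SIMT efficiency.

step 0: y <- (min(y, y) - (z + 4))   {0,1,2,3,4,5,6,7}
step 1: eval ((3 * 1) < max(lane, lane)) {0,1,2,3,4,5,6,7}
step 2: z <- (-8 % -2)               {4,5,6,7}
step 3: y <- (-2 % 5)                {0,1,2,3}
step 4: y <- ((0 - -3) - y)          {0,1,2,3}
step 5: y <- y                       {0,1,2,3}
step 6: z <- y                       {0,1,2,3,4,5,6,7}

Answer: 7 steps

z: 0,0,0,0,4,6,8,10
y: 0,0,0,0,4,6,8,10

steps = 7; useful = 40; efficiency = 40/56 = 5/7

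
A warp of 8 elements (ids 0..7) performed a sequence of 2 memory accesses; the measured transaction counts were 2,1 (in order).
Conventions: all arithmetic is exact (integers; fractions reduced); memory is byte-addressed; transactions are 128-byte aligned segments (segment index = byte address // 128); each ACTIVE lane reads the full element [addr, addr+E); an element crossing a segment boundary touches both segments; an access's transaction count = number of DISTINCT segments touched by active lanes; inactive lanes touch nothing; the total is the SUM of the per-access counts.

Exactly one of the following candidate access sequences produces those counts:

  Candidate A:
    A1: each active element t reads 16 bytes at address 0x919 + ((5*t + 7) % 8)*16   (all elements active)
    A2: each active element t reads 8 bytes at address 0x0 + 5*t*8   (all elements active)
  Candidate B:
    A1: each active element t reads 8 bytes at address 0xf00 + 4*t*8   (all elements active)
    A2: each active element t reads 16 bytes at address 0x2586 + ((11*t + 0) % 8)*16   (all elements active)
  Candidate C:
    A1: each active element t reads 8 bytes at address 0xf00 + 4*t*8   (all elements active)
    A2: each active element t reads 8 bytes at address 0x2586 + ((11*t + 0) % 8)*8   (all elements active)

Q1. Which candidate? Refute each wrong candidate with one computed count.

A: A2 gives 3 transactions, not 1
B: A2 gives 2 transactions, not 1
C: all counts match (2,1)

Answer: C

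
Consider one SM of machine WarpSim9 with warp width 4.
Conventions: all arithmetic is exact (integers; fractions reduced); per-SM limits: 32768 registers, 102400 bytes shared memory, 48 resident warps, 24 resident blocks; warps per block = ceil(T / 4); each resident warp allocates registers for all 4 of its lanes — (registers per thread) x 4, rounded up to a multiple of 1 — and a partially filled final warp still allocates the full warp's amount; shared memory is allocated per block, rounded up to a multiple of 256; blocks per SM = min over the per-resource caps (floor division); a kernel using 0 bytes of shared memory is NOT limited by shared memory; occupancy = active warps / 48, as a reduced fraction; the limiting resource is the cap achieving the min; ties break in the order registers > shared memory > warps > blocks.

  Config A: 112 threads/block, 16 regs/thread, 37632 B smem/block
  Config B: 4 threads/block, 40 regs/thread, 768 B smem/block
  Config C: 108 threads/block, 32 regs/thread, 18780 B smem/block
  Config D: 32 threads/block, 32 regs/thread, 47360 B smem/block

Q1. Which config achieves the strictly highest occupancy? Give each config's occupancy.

occupancies: A 7/12, B 1/2, C 9/16, D 1/3

Answer: A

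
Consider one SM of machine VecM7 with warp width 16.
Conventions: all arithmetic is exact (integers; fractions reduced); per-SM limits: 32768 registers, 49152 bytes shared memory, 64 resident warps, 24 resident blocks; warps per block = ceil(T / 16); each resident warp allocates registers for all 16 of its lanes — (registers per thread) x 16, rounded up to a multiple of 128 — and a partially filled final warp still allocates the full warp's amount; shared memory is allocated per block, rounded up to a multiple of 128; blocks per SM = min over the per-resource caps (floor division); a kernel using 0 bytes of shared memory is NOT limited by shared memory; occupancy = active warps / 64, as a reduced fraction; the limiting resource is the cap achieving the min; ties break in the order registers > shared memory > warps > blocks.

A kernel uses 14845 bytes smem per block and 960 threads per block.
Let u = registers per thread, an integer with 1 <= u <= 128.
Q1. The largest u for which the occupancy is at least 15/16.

Answer: u = 32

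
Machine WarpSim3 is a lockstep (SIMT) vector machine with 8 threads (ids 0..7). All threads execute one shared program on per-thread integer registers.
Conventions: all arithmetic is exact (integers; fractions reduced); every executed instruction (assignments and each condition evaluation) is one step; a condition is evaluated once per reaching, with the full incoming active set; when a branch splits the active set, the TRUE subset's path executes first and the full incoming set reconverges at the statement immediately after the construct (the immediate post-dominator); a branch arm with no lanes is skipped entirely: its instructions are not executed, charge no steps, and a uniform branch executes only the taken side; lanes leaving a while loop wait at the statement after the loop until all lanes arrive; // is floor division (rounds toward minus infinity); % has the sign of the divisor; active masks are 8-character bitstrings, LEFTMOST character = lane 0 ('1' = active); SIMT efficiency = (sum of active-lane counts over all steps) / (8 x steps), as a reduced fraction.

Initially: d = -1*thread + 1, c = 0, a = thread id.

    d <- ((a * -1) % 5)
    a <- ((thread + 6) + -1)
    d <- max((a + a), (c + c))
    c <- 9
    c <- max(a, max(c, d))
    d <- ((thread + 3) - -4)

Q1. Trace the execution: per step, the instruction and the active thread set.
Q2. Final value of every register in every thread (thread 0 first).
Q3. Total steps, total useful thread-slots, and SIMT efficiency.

step 0: d <- ((a * -1) % 5)          11111111
step 1: a <- ((thread + 6) + -1)     11111111
step 2: d <- max((a + a), (c + c))   11111111
step 3: c <- 9                       11111111
step 4: c <- max(a, max(c, d))       11111111
step 5: d <- ((thread + 3) - -4)     11111111

Answer: 6 steps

d: 7,8,9,10,11,12,13,14
c: 10,12,14,16,18,20,22,24
a: 5,6,7,8,9,10,11,12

steps = 6; useful = 48; efficiency = 48/48 = 1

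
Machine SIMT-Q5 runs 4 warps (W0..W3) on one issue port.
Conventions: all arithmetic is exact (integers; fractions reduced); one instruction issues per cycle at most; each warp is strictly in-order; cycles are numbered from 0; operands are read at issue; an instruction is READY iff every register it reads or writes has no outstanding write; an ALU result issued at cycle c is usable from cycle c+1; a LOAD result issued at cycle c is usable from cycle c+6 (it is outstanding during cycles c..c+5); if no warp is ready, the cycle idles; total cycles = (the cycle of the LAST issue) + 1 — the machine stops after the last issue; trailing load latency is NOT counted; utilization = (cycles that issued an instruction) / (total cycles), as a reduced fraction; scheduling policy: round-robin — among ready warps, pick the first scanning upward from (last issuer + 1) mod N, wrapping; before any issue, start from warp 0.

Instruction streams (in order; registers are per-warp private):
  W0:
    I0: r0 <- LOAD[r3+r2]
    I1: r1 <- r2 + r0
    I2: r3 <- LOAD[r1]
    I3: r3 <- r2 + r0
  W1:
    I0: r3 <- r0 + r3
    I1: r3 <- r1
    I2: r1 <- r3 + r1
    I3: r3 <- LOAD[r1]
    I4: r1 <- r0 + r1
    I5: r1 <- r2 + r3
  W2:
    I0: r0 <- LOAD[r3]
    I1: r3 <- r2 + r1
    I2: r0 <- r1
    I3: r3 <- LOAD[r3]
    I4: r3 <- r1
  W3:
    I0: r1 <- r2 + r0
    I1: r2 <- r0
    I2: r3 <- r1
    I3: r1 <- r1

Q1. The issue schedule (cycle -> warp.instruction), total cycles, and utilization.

cycle 0: W0.I0
cycle 1: W1.I0
cycle 2: W2.I0
cycle 3: W3.I0
cycle 4: W1.I1
cycle 5: W2.I1
cycle 6: W3.I1
cycle 7: W0.I1
cycle 8: W1.I2
cycle 9: W2.I2
cycle 10: W3.I2
cycle 11: W0.I2
cycle 12: W1.I3
cycle 13: W2.I3
cycle 14: W3.I3
cycle 15: W1.I4
cycle 16: idle
cycle 17: W0.I3
cycle 18: W1.I5
cycle 19: W2.I4

Answer: 20 cycles, utilization 19/20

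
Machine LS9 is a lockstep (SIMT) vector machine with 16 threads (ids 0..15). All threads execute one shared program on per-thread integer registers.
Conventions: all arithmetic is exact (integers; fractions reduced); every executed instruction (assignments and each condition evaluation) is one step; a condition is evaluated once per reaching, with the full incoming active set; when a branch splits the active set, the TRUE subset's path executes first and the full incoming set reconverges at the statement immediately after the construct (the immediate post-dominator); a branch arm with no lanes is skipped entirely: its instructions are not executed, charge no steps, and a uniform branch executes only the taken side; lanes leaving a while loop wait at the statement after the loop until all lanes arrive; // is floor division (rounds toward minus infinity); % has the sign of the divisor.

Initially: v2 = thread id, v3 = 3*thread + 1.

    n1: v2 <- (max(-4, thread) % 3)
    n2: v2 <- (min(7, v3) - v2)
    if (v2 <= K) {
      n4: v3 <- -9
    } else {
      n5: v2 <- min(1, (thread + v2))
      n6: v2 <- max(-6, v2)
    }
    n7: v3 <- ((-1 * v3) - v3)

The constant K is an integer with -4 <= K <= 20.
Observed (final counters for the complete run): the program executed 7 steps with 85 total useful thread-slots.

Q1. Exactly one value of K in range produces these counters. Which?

Answer: K = 6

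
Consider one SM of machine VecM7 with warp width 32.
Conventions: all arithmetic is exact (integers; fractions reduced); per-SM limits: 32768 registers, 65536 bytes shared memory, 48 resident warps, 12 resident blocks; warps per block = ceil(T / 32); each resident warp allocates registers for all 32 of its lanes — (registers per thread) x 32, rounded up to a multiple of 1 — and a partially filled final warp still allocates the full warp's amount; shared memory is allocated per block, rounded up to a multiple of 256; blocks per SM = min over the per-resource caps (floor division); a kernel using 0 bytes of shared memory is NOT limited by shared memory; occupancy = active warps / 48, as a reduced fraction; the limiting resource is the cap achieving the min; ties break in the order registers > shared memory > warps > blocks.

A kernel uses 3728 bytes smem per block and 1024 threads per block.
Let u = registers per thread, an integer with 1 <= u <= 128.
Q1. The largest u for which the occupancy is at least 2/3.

Answer: u = 32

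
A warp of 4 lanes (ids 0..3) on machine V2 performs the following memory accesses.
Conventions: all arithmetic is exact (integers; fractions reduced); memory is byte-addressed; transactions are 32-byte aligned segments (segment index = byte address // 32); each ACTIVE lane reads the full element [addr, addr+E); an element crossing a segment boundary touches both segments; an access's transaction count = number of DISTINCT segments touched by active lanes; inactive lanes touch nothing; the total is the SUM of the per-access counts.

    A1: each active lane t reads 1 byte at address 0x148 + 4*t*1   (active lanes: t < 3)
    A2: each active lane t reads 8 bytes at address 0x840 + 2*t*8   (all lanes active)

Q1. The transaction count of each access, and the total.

A1: 1 transaction
A2: 2 transactions

Answer: 1,2; total 3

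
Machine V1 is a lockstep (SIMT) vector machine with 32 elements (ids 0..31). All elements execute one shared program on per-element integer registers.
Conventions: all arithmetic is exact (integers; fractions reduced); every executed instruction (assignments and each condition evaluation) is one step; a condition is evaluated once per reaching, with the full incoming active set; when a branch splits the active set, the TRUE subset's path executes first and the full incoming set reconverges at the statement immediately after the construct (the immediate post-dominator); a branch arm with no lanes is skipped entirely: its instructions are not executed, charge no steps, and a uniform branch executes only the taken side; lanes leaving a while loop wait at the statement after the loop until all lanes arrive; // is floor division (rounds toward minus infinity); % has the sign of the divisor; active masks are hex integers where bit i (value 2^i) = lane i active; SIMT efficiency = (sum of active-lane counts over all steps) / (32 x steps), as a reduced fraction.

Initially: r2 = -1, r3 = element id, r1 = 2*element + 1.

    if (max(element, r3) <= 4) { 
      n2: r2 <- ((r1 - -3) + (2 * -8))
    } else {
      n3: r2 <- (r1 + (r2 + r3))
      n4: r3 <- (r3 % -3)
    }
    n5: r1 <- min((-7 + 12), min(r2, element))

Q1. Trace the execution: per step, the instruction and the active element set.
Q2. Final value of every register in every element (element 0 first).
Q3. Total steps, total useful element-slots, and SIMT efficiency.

step 0: eval (max(element, r3) <= 4) 0xffffffff
step 1: r2 <- ((r1 - -3) + (2 * -8)) 0x0000001f
step 2: r2 <- (r1 + (r2 + r3))       0xffffffe0
step 3: r3 <- (r3 % -3)              0xffffffe0
step 4: r1 <- min((-7 + 12), min(r2, element)) 0xffffffff

Answer: 5 steps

r2: -12,-10,-8,-6,-4,15,18,21,24,27,30,33,36,39,42,45,48,51,54,57,60,63,66,69,72,75,78,81,84,87,90,93
r3: 0,1,2,3,4,-1,0,-2,-1,0,-2,-1,0,-2,-1,0,-2,-1,0,-2,-1,0,-2,-1,0,-2,-1,0,-2,-1,0,-2
r1: -12,-10,-8,-6,-4,5,5,5,5,5,5,5,5,5,5,5,5,5,5,5,5,5,5,5,5,5,5,5,5,5,5,5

steps = 5; useful = 123; efficiency = 123/160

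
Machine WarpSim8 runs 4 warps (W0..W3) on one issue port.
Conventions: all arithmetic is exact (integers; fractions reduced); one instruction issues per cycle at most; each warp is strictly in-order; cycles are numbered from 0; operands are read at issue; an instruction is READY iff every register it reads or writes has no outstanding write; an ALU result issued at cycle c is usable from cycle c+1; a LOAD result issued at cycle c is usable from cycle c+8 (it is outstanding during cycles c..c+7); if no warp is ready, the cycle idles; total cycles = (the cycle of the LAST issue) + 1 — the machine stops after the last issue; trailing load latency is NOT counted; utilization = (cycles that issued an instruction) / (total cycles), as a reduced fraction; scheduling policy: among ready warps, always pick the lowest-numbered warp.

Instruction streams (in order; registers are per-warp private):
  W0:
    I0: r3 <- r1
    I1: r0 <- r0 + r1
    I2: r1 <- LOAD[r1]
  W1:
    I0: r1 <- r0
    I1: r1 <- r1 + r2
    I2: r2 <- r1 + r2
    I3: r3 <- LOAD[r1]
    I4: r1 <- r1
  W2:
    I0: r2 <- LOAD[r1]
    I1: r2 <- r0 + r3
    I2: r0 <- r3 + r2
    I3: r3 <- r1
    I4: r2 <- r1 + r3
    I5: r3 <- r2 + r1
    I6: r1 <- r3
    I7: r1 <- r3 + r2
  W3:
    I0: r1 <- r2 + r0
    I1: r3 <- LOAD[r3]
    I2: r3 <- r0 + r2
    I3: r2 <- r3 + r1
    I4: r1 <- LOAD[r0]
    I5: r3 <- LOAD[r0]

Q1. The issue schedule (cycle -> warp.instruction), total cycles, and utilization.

cycle 0: W0.I0
cycle 1: W0.I1
cycle 2: W0.I2
cycle 3: W1.I0
cycle 4: W1.I1
cycle 5: W1.I2
cycle 6: W1.I3
cycle 7: W1.I4
cycle 8: W2.I0
cycle 9: W3.I0
cycle 10: W3.I1
cycle 11: idle
cycle 12: idle
cycle 13: idle
cycle 14: idle
cycle 15: idle
cycle 16: W2.I1
cycle 17: W2.I2
cycle 18: W2.I3
cycle 19: W2.I4
cycle 20: W2.I5
cycle 21: W2.I6
cycle 22: W2.I7
cycle 23: W3.I2
cycle 24: W3.I3
cycle 25: W3.I4
cycle 26: W3.I5

Answer: 27 cycles, utilization 22/27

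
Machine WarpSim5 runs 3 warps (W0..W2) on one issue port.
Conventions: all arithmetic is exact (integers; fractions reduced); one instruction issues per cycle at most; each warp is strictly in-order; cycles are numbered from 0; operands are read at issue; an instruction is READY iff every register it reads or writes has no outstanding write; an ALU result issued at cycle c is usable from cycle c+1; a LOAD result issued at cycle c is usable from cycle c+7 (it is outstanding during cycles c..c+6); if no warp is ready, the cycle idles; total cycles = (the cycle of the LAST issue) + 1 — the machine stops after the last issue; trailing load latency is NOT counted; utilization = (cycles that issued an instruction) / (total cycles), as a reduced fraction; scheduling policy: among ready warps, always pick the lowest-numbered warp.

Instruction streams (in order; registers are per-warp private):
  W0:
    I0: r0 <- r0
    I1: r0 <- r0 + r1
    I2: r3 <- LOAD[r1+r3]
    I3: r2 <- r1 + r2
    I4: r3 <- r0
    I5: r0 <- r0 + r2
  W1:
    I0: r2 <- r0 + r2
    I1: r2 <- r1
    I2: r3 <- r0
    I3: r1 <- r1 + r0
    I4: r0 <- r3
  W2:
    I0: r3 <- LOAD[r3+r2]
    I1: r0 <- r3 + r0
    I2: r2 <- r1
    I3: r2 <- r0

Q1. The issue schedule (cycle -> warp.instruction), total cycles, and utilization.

cycle 0: W0.I0
cycle 1: W0.I1
cycle 2: W0.I2
cycle 3: W0.I3
cycle 4: W1.I0
cycle 5: W1.I1
cycle 6: W1.I2
cycle 7: W1.I3
cycle 8: W1.I4
cycle 9: W0.I4
cycle 10: W0.I5
cycle 11: W2.I0
cycle 12: idle
cycle 13: idle
cycle 14: idle
cycle 15: idle
cycle 16: idle
cycle 17: idle
cycle 18: W2.I1
cycle 19: W2.I2
cycle 20: W2.I3

Answer: 21 cycles, utilization 5/7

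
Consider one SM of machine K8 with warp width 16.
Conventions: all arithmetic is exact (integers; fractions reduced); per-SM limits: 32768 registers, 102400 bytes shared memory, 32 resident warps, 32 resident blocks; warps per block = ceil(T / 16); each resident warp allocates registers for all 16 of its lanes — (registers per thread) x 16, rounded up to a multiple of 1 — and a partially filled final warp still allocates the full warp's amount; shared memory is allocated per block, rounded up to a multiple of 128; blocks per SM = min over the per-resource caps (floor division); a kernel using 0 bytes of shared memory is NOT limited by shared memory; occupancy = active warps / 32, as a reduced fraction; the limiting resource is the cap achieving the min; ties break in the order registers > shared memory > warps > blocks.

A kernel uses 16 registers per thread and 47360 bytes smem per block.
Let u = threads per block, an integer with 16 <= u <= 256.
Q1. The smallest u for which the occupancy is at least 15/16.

Answer: u = 225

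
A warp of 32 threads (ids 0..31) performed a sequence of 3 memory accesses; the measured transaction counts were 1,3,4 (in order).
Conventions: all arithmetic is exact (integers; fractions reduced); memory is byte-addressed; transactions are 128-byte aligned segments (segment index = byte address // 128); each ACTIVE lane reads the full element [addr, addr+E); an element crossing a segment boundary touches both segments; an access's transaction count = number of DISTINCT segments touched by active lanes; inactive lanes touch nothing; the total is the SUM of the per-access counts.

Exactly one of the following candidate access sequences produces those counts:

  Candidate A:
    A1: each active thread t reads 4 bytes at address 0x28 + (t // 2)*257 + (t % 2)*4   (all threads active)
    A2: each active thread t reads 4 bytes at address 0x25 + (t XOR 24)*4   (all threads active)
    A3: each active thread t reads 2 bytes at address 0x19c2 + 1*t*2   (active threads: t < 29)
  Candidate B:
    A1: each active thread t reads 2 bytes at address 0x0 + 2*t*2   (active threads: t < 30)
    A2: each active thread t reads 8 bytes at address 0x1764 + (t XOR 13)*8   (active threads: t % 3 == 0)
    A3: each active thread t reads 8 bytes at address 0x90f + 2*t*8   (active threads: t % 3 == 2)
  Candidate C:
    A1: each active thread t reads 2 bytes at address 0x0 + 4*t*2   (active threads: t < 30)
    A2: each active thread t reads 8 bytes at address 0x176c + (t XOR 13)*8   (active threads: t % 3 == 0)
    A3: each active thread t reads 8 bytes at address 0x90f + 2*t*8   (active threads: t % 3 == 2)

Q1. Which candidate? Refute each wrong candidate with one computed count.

A: A1 gives 16 transactions, not 1
C: A1 gives 2 transactions, not 1
B: all counts match (1,3,4)

Answer: B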